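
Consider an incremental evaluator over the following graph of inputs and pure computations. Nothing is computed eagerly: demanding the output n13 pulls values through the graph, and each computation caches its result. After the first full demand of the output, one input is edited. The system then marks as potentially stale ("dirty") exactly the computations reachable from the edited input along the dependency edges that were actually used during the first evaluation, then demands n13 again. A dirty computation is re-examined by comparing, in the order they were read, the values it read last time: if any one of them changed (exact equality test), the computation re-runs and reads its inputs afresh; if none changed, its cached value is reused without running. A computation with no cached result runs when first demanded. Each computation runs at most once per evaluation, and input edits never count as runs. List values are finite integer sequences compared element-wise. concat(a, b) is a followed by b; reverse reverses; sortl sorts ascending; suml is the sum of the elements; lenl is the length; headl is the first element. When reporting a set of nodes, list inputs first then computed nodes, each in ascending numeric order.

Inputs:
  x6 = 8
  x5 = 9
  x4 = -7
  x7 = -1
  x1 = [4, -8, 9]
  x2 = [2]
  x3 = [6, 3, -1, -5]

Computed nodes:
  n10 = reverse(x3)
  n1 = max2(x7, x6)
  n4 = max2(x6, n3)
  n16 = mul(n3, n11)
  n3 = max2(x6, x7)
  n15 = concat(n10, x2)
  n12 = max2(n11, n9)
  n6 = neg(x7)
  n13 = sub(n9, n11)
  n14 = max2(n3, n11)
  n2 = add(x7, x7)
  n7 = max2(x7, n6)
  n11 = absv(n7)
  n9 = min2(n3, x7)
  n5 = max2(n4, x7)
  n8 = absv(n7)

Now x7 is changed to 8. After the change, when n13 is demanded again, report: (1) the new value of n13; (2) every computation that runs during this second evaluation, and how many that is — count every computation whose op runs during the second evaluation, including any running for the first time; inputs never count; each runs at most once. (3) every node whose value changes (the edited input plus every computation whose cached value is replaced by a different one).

n13 now evaluates to 0.
Run set: n3, n6, n7, n9, n11, n13 (6 run).
Changed values: x7, n6, n7, n9, n11, n13.

Initial pass — values computed on the first demand:
  n3 = max2(8, -1) = 8
  n6 = neg(-1) = 1
  n7 = max2(-1, 1) = 1
  n9 = min2(8, -1) = -1
  n11 = absv(1) = 1
  n13 = sub(-1, 1) = -2

Second demand — change propagation:
  n3: re-runs because x7 -1->8; new result 8 (unchanged).
  n6: re-runs because x7 -1->8; new result -8.
  n7: re-runs because x7 -1->8; n6 1->-8; new result 8.
  n9: re-runs because x7 -1->8; new result 8.
  n11: re-runs because n7 1->8; new result 8.
  n13: re-runs because n9 -1->8; n11 1->8; new result 0.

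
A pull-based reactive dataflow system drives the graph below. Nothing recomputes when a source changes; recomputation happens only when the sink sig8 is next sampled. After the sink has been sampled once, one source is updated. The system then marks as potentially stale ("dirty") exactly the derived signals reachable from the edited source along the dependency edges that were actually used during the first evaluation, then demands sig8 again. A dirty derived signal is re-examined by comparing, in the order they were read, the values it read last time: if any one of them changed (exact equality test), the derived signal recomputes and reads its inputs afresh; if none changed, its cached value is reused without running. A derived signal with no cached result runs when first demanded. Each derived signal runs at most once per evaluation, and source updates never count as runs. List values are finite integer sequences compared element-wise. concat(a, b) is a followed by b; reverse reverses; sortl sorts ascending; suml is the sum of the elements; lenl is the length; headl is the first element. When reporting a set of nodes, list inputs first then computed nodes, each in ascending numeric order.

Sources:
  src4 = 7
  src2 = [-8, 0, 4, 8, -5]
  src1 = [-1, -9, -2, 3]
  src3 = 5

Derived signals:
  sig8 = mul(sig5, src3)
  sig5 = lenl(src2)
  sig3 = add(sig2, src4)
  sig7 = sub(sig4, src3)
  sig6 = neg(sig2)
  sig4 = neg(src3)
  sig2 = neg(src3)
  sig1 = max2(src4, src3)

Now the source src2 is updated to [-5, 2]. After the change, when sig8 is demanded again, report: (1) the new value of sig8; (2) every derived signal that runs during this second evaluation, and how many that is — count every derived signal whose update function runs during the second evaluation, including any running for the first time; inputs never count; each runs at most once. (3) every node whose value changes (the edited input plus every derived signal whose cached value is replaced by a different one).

New value of sig8: 10.
Derived signals that run: sig5, sig8 — 2 in total.
Values that change: src2, sig5, sig8.

First evaluation (everything demanded from the output):
  sig5 = lenl([-8, 0, 4, 8, -5]) = 5
  sig8 = mul(5, 5) = 25

Propagation after the edit:
  sig5: runs — src2 [-8, 0, 4, 8, -5]->[-5, 2]; result 2.
  sig8: runs — sig5 5->2; result 10.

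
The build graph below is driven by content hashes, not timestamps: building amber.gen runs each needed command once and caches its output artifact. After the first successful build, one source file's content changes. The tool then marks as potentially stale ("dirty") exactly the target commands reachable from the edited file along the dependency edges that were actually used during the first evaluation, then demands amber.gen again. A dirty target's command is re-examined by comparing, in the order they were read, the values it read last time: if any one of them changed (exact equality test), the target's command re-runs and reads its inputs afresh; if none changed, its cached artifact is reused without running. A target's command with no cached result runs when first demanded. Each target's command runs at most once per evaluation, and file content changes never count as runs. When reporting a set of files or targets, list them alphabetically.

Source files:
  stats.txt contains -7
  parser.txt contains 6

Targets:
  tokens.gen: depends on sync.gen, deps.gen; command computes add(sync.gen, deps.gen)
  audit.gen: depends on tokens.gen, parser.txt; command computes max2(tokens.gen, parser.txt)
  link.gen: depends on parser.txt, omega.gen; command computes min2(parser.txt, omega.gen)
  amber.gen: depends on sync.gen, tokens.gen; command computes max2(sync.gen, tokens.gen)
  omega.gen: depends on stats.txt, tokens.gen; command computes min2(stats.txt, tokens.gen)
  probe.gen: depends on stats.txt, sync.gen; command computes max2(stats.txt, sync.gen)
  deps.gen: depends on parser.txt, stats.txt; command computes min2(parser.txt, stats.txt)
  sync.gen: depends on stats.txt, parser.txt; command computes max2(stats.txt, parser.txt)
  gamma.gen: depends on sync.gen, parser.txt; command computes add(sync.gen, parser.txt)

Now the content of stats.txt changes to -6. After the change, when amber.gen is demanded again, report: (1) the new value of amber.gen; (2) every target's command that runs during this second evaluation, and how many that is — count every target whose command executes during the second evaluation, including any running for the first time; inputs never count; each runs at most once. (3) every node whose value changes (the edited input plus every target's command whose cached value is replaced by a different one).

amber.gen now evaluates to 6.
Run set: amber.gen, deps.gen, sync.gen, tokens.gen (4 run).
Changed values: deps.gen, stats.txt, tokens.gen.

Initial pass — values computed on the first demand:
  deps.gen = min2(6, -7) = -7
  sync.gen = max2(-7, 6) = 6
  tokens.gen = add(6, -7) = -1
  amber.gen = max2(6, -1) = 6

Second demand — change propagation:
  deps.gen: re-runs because stats.txt -7->-6; new result -6.
  sync.gen: re-runs because stats.txt -7->-6; new result 6 (unchanged).
  tokens.gen: re-runs because deps.gen -7->-6; new result 0.
  amber.gen: re-runs because tokens.gen -1->0; new result 6 (unchanged).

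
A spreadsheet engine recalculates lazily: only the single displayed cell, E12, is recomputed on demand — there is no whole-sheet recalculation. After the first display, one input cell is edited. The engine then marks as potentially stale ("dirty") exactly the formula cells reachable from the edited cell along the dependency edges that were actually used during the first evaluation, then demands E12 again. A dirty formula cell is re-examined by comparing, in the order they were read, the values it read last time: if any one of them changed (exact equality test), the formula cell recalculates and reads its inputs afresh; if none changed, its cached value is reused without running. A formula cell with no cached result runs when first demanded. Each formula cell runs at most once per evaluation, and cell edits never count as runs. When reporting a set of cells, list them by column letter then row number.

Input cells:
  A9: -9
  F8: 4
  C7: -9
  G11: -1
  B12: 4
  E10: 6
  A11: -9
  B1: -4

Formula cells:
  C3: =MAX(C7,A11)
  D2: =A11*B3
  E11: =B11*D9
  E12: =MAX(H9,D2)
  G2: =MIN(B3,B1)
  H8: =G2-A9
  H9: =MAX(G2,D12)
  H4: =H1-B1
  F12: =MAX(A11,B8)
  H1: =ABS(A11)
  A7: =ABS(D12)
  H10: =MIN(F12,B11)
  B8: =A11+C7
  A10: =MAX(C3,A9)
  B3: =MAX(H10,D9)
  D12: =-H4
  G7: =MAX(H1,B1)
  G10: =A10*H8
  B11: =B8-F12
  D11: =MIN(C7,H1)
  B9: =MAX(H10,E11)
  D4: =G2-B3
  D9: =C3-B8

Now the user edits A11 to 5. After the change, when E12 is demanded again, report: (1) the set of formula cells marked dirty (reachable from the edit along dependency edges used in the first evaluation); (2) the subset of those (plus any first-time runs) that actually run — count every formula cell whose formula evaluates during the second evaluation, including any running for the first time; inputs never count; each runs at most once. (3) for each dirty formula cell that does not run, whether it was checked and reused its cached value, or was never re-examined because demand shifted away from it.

First evaluation (everything demanded from the output):
  B8 = -9 + -9 = -18
  C3 = MAX(-9, -9) = -9
  D9 = -9 - -18 = 9
  F12 = MAX(-9, -18) = -9
  B11 = -18 - -9 = -9
  H1 = ABS(-9) = 9
  H4 = 9 - -4 = 13
  D12 = -(13) = -13
  H10 = MIN(-9, -9) = -9
  B3 = MAX(-9, 9) = 9
  D2 = -9 * 9 = -81
  G2 = MIN(9, -4) = -4
  H9 = MAX(-4, -13) = -4
  E12 = MAX(-4, -81) = -4

Propagation after the edit:
  B8: runs — A11 -9->5; result -4.
  C3: runs — A11 -9->5; result 5.
  D9: runs — C3 -9->5; B8 -18->-4; result 9 (same value as before).
  F12: runs — A11 -9->5; B8 -18->-4; result 5.
  B11: runs — B8 -18->-4; F12 -9->5; result -9 (same value as before).
  H1: runs — A11 -9->5; result 5.
  H4: runs — H1 9->5; result 9.
  D12: runs — H4 13->9; result -9.
  H10: runs — F12 -9->5; result -9 (same value as before).
  B3: checked — values it read are unchanged (H10 unchanged, D9 unchanged); reused cached 9 without running.
  D2: runs — A11 -9->5; result 45.
  G2: checked — values it read are unchanged (B3 unchanged, B1 unchanged); reused cached -4 without running.
  H9: runs — D12 -13->-9; result -4 (same value as before).
  E12: runs — D2 -81->45; result 45.

Key observation: the cutoff stops propagation at B3 — its inputs' values are unchanged, so it reuses its cache.

Marked dirty: B3, B8, B11, C3, D2, D9, D12, E12, F12, G2, H1, H4, H9, H10.
Formula cells that run: B8, B11, C3, D2, D9, D12, E12, F12, H1, H4, H9, H10 — 12 in total.
Checked but reused from cache: B3, G2.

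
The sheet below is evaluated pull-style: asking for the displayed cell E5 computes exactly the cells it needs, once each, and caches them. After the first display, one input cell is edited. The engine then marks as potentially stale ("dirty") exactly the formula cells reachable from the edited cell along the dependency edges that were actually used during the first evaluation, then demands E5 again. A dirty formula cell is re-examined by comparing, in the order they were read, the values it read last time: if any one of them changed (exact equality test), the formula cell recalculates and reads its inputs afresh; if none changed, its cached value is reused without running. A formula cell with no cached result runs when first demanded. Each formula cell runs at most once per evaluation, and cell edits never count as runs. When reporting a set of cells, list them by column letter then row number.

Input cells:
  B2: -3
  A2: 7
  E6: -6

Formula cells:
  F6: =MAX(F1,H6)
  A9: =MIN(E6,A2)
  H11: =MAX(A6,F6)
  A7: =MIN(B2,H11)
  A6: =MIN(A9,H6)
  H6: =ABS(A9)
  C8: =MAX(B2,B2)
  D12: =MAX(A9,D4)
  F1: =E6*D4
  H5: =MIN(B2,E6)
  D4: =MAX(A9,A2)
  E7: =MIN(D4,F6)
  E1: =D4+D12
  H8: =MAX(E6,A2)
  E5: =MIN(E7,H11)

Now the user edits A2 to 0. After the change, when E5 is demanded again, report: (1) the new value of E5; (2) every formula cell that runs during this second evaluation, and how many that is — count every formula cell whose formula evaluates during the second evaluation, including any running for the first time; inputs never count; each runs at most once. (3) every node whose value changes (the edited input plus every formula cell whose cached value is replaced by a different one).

First demand of the output computes:
  A9 = MIN(-6, 7) = -6
  D4 = MAX(-6, 7) = 7
  F1 = -6 * 7 = -42
  H6 = ABS(-6) = 6
  A6 = MIN(-6, 6) = -6
  F6 = MAX(-42, 6) = 6
  E7 = MIN(7, 6) = 6
  H11 = MAX(-6, 6) = 6
  E5 = MIN(6, 6) = 6

After the edit, cleaning proceeds:
  A9: a read changed (A2 7->0) — executes, giving -6 — identical to its old value.
  D4: a read changed (A2 7->0) — executes, giving 0.
  F1: a read changed (D4 7->0) — executes, giving 0.
  H6: dirty, but its reads are unchanged (A9 unchanged); cached 6 stands.
  A6: dirty, but its reads are unchanged (A9 unchanged, H6 unchanged); cached -6 stands.
  F6: a read changed (F1 -42->0) — executes, giving 6 — identical to its old value.
  E7: a read changed (D4 7->0) — executes, giving 0.
  H11: dirty, but its reads are unchanged (A6 unchanged, F6 unchanged); cached 6 stands.
  E5: a read changed (E7 6->0) — executes, giving 0.

Note where the cutoff bites: H6 is checked, finds nothing changed, and keeps its cache.

Demanding E5 again yields 0.
6 formula cells run: A9, D4, E5, E7, F1, F6.
The nodes whose values change: A2, D4, E5, E7, F1.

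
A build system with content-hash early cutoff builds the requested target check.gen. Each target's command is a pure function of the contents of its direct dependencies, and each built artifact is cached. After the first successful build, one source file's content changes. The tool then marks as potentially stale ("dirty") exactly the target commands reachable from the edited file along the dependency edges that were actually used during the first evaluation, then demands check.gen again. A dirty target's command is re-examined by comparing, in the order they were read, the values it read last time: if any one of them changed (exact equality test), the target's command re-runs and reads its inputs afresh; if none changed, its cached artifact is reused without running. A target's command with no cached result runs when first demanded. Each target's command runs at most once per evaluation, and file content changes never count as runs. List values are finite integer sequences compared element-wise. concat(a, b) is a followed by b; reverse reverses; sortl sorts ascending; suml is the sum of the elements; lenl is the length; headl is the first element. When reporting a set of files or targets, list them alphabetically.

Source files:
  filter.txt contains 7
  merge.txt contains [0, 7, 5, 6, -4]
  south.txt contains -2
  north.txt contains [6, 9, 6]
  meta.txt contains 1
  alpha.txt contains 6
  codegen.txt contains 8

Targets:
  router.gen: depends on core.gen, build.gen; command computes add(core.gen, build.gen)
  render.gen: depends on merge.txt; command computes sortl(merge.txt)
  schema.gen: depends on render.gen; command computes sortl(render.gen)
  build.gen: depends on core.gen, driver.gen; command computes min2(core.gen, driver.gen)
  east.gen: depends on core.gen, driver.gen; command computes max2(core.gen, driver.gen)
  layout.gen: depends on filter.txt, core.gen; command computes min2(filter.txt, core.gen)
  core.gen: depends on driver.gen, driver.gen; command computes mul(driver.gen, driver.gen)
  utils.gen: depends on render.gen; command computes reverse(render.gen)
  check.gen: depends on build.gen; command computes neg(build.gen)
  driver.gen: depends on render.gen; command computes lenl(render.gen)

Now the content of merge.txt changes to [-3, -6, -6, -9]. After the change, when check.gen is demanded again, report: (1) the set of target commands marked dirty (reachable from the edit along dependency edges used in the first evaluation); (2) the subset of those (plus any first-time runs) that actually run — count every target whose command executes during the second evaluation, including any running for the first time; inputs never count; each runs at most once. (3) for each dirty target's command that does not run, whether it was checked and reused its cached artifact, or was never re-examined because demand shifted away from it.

Marked dirty: build.gen, check.gen, core.gen, driver.gen, render.gen.
Target commands that run: build.gen, check.gen, core.gen, driver.gen, render.gen — 5 in total.
Every dirty target's command ran.

First evaluation (everything demanded from the output):
  render.gen = sortl([0, 7, 5, 6, -4]) = [-4, 0, 5, 6, 7]
  driver.gen = lenl([-4, 0, 5, 6, 7]) = 5
  core.gen = mul(5, 5) = 25
  build.gen = min2(25, 5) = 5
  check.gen = neg(5) = -5

Propagation after the edit:
  render.gen: runs — merge.txt [0, 7, 5, 6, -4]->[-3, -6, -6, -9]; result [-9, -6, -6, -3].
  driver.gen: runs — render.gen [-4, 0, 5, 6, 7]->[-9, -6, -6, -3]; result 4.
  core.gen: runs — driver.gen 5->4; driver.gen 5->4; result 16.
  build.gen: runs — core.gen 25->16; driver.gen 5->4; result 4.
  check.gen: runs — build.gen 5->4; result -4.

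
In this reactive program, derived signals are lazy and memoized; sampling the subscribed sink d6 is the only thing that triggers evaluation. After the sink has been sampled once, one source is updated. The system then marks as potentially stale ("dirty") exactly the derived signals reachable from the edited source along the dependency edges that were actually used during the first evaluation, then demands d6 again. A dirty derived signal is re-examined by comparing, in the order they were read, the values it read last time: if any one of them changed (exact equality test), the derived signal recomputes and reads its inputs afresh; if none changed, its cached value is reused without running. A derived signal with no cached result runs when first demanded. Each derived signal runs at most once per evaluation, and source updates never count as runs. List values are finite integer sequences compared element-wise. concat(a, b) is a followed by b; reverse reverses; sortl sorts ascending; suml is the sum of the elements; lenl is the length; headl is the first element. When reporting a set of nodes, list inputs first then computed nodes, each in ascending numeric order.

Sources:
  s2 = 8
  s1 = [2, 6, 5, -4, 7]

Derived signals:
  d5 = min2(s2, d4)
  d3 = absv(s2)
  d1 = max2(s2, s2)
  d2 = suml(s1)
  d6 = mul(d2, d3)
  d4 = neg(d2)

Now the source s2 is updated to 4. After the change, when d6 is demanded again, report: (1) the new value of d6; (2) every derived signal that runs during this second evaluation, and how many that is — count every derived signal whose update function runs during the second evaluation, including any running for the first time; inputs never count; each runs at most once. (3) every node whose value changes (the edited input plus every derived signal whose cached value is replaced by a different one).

First demand of the output computes:
  d2 = suml([2, 6, 5, -4, 7]) = 16
  d3 = absv(8) = 8
  d6 = mul(16, 8) = 128

After the edit, cleaning proceeds:
  d3: a read changed (s2 8->4) — executes, giving 4.
  d6: a read changed (d3 8->4) — executes, giving 64.

Demanding d6 again yields 64.
2 derived signals run: d3, d6.
The nodes whose values change: s2, d3, d6.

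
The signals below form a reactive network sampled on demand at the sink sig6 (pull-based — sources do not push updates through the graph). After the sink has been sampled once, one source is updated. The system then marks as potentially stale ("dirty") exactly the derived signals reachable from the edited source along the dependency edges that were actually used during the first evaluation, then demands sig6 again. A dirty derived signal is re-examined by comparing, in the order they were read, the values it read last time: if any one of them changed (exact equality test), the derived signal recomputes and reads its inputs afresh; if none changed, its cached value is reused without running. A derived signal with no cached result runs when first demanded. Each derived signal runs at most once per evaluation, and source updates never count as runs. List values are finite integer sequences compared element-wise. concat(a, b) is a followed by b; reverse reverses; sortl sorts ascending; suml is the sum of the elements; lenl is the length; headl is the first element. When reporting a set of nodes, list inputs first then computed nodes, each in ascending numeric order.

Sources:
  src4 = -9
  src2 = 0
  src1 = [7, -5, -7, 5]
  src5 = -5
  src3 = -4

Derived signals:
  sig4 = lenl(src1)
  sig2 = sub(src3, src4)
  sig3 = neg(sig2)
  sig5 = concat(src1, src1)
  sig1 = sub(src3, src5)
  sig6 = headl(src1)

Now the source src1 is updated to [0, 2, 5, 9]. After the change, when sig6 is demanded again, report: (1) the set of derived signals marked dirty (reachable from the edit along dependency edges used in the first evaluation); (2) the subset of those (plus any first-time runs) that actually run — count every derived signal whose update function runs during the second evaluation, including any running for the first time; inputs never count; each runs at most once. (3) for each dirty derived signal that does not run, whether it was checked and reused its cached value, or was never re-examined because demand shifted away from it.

Dirty set: sig6.
Run set: sig6 (1 run).
All dirty derived signals ended up running.

Initial pass — values computed on the first demand:
  sig6 = headl([7, -5, -7, 5]) = 7

Second demand — change propagation:
  sig6: re-runs because src1 [7, -5, -7, 5]->[0, 2, 5, 9]; new result 0.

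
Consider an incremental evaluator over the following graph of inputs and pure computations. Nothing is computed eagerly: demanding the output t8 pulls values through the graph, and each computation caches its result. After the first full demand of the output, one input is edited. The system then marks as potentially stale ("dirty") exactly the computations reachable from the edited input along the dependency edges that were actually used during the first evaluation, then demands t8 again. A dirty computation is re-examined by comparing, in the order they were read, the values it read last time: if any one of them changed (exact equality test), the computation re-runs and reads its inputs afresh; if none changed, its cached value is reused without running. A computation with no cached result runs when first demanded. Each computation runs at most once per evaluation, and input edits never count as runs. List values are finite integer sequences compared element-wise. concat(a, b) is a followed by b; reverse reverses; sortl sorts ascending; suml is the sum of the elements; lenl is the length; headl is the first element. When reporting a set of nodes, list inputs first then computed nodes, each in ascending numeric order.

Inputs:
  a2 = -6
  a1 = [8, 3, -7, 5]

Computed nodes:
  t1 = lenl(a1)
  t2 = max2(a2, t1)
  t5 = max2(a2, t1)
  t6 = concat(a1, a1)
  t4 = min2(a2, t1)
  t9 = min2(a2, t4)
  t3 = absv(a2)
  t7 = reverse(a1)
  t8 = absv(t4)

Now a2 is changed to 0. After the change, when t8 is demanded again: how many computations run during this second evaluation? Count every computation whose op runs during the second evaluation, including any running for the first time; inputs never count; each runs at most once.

Run set: t4, t8 (2 run).

Initial pass — values computed on the first demand:
  t1 = lenl([8, 3, -7, 5]) = 4
  t4 = min2(-6, 4) = -6
  t8 = absv(-6) = 6

Second demand — change propagation:
  t4: re-runs because a2 -6->0; new result 0.
  t8: re-runs because t4 -6->0; new result 0.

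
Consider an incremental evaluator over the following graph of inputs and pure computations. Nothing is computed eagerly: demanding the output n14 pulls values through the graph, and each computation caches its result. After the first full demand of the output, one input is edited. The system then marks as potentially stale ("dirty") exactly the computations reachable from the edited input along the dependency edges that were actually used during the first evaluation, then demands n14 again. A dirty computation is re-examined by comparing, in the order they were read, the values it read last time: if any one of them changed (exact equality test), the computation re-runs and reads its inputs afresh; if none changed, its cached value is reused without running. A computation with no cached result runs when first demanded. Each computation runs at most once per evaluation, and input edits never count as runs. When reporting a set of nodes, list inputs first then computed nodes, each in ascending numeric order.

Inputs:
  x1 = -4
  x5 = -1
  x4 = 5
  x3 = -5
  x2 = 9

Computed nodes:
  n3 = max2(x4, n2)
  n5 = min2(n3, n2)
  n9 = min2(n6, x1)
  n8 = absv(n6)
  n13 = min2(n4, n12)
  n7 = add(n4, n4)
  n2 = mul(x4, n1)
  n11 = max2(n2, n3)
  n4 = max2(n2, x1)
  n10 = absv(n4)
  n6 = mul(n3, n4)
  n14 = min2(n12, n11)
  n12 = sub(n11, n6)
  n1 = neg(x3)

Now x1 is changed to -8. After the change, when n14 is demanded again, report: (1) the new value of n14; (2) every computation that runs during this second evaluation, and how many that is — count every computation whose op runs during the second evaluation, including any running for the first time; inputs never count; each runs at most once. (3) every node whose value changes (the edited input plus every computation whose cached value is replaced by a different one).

n14 now evaluates to -600.
Run set: n4 (1 run).
Changed values: x1.
The important point: n4 recomputes to an identical value, and the output ends up unchanged.

Initial pass — values computed on the first demand:
  n1 = neg(-5) = 5
  n2 = mul(5, 5) = 25
  n3 = max2(5, 25) = 25
  n4 = max2(25, -4) = 25
  n6 = mul(25, 25) = 625
  n11 = max2(25, 25) = 25
  n12 = sub(25, 625) = -600
  n14 = min2(-600, 25) = -600

Second demand — change propagation:
  n4: re-runs because x1 -4->-8; new result 25 (unchanged).
  n6: re-examined; everything it read last time is the same (n3 unchanged, n4 unchanged) — cache 625 kept, no run.
  n12: re-examined; everything it read last time is the same (n11 unchanged, n6 unchanged) — cache -600 kept, no run.
  n14: re-examined; everything it read last time is the same (n12 unchanged, n11 unchanged) — cache -600 kept, no run.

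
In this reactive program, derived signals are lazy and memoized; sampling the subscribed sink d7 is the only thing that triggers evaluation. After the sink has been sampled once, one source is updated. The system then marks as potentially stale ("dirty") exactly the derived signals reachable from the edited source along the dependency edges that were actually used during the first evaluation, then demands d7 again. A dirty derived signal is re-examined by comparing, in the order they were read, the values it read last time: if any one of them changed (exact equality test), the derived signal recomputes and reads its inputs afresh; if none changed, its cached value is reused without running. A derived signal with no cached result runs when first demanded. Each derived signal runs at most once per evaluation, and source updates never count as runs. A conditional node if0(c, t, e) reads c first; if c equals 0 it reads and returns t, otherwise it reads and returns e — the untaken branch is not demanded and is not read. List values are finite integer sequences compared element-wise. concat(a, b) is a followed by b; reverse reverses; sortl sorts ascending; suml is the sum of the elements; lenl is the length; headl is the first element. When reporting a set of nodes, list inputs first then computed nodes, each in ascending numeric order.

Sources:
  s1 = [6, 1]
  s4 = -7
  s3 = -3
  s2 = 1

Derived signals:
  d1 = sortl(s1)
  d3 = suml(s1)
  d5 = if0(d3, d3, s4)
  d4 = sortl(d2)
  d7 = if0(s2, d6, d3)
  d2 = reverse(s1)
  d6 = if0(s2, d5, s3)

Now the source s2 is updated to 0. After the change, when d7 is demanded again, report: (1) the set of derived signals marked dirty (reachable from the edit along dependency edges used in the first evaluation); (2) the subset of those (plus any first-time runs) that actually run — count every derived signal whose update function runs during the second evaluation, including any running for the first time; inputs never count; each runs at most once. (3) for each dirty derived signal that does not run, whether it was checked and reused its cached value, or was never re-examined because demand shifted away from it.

First demand of the output computes:
  d3 = suml([6, 1]) = 7
  d7 = if0(s2=1 -> else branch d3) = 7

After the edit, cleaning proceeds:
  d5: had never run; runs now, result -7.
  d6: had never run; runs now, result -7.
  d7: a read changed (s2 1->0) — executes, giving -7.

Note the branch switch — d5, d6 had no cache and run now for the first time.

The edit dirties: d7.
3 derived signals run: d5, d6, d7.
No dirty derived signal escaped a run.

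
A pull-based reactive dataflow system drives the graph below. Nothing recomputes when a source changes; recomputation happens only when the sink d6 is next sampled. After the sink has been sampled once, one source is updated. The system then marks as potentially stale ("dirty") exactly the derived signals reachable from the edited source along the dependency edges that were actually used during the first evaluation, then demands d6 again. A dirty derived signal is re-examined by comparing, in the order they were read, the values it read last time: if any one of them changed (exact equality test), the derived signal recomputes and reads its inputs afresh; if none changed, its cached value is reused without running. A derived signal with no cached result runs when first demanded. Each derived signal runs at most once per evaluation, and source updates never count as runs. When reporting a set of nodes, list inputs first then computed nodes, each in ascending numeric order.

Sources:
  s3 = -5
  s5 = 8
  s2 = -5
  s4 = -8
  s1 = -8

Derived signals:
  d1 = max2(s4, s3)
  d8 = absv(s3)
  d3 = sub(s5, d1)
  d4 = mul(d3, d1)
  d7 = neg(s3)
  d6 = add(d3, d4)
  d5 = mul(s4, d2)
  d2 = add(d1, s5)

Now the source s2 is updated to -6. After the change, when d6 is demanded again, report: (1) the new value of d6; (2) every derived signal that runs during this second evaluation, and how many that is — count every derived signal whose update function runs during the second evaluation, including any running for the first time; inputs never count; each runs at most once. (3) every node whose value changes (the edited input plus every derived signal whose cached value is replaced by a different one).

First evaluation (everything demanded from the output):
  d1 = max2(-8, -5) = -5
  d3 = sub(8, -5) = 13
  d4 = mul(13, -5) = -65
  d6 = add(13, -65) = -52

Propagation after the edit:
  s2 feeds no computation that the output demands — nothing is marked dirty and nothing runs.

Key observation: s2 is never demanded by the output, so the edit triggers no recomputation at all.

New value of d6: -52.
Derived signals that run: none — 0 in total.
Values that change: s2.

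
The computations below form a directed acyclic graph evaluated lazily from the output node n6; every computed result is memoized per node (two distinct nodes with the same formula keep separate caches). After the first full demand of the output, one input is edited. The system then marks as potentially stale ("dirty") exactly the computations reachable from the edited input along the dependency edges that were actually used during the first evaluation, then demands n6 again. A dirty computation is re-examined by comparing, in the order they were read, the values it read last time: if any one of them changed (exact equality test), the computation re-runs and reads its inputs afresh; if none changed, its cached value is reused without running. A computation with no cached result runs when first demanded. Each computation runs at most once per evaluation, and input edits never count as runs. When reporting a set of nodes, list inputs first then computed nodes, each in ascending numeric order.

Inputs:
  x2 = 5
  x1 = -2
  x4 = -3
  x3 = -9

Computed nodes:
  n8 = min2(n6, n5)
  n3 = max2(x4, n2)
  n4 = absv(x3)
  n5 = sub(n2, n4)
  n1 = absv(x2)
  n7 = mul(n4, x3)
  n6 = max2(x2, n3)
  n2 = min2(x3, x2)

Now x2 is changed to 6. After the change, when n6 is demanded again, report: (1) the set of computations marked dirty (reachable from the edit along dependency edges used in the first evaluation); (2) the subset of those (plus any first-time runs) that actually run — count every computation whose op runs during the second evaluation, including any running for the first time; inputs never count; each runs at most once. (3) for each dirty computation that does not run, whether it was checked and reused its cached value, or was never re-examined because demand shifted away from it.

First demand of the output computes:
  n2 = min2(-9, 5) = -9
  n3 = max2(-3, -9) = -3
  n6 = max2(5, -3) = 5

After the edit, cleaning proceeds:
  n2: a read changed (x2 5->6) — executes, giving -9 — identical to its old value.
  n3: dirty, but its reads are unchanged (x4 unchanged, n2 unchanged); cached -3 stands.
  n6: a read changed (x2 5->6) — executes, giving 6.

Note where the cutoff bites: n3 is checked, finds nothing changed, and keeps its cache.

The edit dirties: n2, n3, n6.
2 computations run: n2, n6.
Cache hits after checking: n3.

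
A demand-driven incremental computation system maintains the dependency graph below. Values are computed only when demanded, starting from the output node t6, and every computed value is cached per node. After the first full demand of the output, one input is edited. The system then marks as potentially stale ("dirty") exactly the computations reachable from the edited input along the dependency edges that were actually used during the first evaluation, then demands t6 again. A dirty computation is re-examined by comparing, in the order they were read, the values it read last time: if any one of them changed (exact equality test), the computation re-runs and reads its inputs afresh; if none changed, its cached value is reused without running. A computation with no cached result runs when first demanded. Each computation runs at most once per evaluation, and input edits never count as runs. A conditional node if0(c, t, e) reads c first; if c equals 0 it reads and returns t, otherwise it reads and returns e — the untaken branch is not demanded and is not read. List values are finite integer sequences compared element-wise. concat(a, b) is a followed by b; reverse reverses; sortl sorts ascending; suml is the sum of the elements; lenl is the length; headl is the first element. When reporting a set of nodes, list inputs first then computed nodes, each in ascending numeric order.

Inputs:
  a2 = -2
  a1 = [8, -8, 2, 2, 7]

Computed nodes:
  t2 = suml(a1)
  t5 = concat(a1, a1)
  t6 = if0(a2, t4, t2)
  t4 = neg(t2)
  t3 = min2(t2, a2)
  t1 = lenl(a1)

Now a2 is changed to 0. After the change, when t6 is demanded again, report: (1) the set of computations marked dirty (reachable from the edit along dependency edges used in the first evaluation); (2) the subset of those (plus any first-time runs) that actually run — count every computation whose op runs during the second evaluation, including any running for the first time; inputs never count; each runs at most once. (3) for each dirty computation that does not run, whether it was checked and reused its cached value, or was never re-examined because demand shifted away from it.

Marked dirty: t6.
Computations that run: t4, t6 — 2 in total.
Every dirty computation ran.
Key observation: a condition flipped, so demand reaches new nodes — t4 runs for the first time.

First evaluation (everything demanded from the output):
  t2 = suml([8, -8, 2, 2, 7]) = 11
  t6 = if0(a2=-2 -> else branch t2) = 11

Propagation after the edit:
  t4: demanded for the first time — runs, produces -11.
  t6: runs — a2 -2->0; result -11.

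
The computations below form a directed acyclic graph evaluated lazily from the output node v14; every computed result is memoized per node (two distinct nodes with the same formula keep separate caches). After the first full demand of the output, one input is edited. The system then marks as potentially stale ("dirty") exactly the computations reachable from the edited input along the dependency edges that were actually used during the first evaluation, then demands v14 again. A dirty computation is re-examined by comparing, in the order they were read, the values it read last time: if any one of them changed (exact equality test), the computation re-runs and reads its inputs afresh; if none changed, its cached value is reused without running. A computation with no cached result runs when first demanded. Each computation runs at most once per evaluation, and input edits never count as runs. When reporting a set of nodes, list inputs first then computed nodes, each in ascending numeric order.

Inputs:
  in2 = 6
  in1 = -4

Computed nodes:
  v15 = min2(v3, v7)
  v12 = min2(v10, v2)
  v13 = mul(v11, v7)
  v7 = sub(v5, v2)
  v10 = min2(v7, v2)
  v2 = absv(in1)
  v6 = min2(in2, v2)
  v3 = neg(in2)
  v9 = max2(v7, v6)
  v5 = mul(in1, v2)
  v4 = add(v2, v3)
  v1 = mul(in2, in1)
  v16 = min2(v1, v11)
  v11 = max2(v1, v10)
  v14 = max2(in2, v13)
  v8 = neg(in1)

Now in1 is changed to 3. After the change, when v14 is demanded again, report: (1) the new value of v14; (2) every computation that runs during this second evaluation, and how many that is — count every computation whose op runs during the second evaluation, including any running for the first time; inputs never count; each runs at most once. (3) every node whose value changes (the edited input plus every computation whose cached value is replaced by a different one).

Demanding v14 again yields 108.
8 computations run: v1, v2, v5, v7, v10, v11, v13, v14.
The nodes whose values change: in1, v1, v2, v5, v7, v10, v11, v13, v14.

First demand of the output computes:
  v1 = mul(6, -4) = -24
  v2 = absv(-4) = 4
  v5 = mul(-4, 4) = -16
  v7 = sub(-16, 4) = -20
  v10 = min2(-20, 4) = -20
  v11 = max2(-24, -20) = -20
  v13 = mul(-20, -20) = 400
  v14 = max2(6, 400) = 400

After the edit, cleaning proceeds:
  v1: a read changed (in1 -4->3) — executes, giving 18.
  v2: a read changed (in1 -4->3) — executes, giving 3.
  v5: a read changed (in1 -4->3; v2 4->3) — executes, giving 9.
  v7: a read changed (v5 -16->9; v2 4->3) — executes, giving 6.
  v10: a read changed (v7 -20->6; v2 4->3) — executes, giving 3.
  v11: a read changed (v1 -24->18; v10 -20->3) — executes, giving 18.
  v13: a read changed (v11 -20->18; v7 -20->6) — executes, giving 108.
  v14: a read changed (v13 400->108) — executes, giving 108.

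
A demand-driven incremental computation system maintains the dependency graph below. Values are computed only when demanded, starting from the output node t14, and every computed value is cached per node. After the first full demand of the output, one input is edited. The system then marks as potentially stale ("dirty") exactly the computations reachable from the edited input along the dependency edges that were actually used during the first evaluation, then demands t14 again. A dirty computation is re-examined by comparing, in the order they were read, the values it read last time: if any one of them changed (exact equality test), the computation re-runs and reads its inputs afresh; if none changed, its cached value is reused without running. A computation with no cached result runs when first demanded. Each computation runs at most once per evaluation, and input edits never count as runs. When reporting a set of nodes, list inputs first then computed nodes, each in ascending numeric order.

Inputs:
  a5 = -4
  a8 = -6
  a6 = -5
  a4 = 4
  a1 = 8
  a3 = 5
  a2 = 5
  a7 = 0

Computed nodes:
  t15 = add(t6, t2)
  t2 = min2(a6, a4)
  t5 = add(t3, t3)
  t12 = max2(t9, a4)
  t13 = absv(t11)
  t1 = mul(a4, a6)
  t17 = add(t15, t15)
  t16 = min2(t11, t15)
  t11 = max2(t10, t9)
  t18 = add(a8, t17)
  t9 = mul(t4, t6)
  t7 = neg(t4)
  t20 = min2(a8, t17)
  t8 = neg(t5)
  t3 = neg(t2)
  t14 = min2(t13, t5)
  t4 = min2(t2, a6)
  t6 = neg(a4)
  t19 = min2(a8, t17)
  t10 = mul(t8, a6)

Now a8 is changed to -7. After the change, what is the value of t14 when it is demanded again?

New value of t14: 10.
Key observation: a8 is never demanded by the output, so the edit triggers no recomputation at all.

First evaluation (everything demanded from the output):
  t2 = min2(-5, 4) = -5
  t3 = neg(-5) = 5
  t4 = min2(-5, -5) = -5
  t5 = add(5, 5) = 10
  t6 = neg(4) = -4
  t8 = neg(10) = -10
  t9 = mul(-5, -4) = 20
  t10 = mul(-10, -5) = 50
  t11 = max2(50, 20) = 50
  t13 = absv(50) = 50
  t14 = min2(50, 10) = 10

Propagation after the edit:
  a8 feeds no computation that the output demands — nothing is marked dirty and nothing runs.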